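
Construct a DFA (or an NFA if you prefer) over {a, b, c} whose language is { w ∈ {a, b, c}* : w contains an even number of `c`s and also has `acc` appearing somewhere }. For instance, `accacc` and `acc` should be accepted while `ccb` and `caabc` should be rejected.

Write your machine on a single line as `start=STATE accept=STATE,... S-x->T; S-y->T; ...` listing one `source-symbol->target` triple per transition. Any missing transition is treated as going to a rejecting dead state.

start=q0; accept=q5; q0-a->q1; q0-b->q0; q0-c->q2; q1-a->q1; q1-b->q0; q1-c->q3; q2-a->q4; q2-b->q2; q2-c->q0; q3-a->q4; q3-b->q2; q3-c->q5; q4-a->q4; q4-b->q2; q4-c->q6; q5-a->q5; q5-b->q5; q5-c->q7; q6-a->q1; q6-b->q0; q6-c->q7; q7-a->q7; q7-b->q7; q7-c->q5

Build one automaton per condition and run them in lockstep. One (2 states) tracks the count of `c`s modulo 2; the other (4 states) tracks whether and how much of `acc` has been seen. Each combined state is a pair, one component from each; accept when both components accept.
An 8-state machine:
        a   b   c  
>  q0   q1  q0  q2 
   q1   q1  q0  q3 
   q2   q4  q2  q0 
   q3   q4  q2  q5 
   q4   q4  q2  q6 
 * q5   q5  q5  q7 
   q6   q1  q0  q7 
   q7   q7  q7  q5 
(> = start, * = accepting)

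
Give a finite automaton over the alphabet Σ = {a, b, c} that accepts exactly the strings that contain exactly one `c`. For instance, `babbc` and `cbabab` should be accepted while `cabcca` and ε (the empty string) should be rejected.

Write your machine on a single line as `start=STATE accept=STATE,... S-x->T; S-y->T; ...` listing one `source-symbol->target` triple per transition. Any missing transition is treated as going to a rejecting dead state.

start=s0; accept=s1; s0-a->s0; s0-b->s0; s0-c->s1; s1-a->s1; s1-b->s1; s1-c->s2; s2-a->s2; s2-b->s2; s2-c->s2

Count `c`s, saturating at 2: state s0 means no `c` yet, s1 means one `c` seen, s2 means more than one. Each `c` increments (capped at s2); other symbols loop. Accept from {s1}.
With 3 states:
        a   b   c  
>  s0   s0  s0  s1 
 * s1   s1  s1  s2 
   s2   s2  s2  s2 
(> = start, * = accepting)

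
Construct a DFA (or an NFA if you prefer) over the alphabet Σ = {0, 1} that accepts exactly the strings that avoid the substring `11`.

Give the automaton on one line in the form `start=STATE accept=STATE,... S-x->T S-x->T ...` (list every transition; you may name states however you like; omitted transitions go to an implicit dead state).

Track partial matches of the forbidden pattern `11`. State S2 is a dead state reached once `11` has occurred; every other state accepts. S0 means no part of `11` is currently matched.
        0   1  
>* S0   S0  S1 
 * S1   S0  S2 
   S2   S2  S2 
(> = start, * = accepting)

start=S0 accept=S0,S1 S0-0->S0 S0-1->S1 S1-0->S0 S1-1->S2 S2-0->S2 S2-1->S2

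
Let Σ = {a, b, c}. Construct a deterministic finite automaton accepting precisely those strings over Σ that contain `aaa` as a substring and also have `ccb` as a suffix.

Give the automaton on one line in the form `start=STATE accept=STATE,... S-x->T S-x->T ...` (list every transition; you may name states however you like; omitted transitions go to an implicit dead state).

Run two small machines in parallel and take their product. One (4 states) tracks whether and how much of `aaa` has been seen; the other (4 states) tracks how much of the suffix `ccb` has currently been matched. Each combined state is a pair, one component from each; accept when both components accept. Equivalent product states are then merged.
A 7-state machine:
        a   b   c  
>  S0   S1  S0  S0 
   S1   S2  S0  S0 
   S2   S3  S0  S0 
   S3   S3  S3  S4 
   S4   S3  S3  S5 
   S5   S3  S6  S5 
 * S6   S3  S3  S4 
(> = start, * = accepting)

start=S0 accept=S6 S0-a->S1 S0-b->S0 S0-c->S0 S1-a->S2 S1-b->S0 S1-c->S0 S2-a->S3 S2-b->S0 S2-c->S0 S3-a->S3 S3-b->S3 S3-c->S4 S4-a->S3 S4-b->S3 S4-c->S5 S5-a->S3 S5-b->S6 S5-c->S5 S6-a->S3 S6-b->S3 S6-c->S4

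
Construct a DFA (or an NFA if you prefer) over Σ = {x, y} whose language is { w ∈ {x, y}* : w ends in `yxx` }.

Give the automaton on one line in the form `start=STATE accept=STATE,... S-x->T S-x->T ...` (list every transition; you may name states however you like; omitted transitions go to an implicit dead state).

Remember how much of `yxx` the current input suffix matches. State q0 means no match yet; q1 means the last symbol is `y`; q2 means the last 2 symbols are `yx`; q3 means the last 3 symbols are `yxx`. Only q3 accepts. On a mismatch, fall back to the longest proper suffix that is still a prefix of `yxx`.
A 4-state machine:
        x   y  
>  q0   q0  q1 
   q1   q2  q1 
   q2   q3  q1 
 * q3   q0  q1 
(> = start, * = accepting)

start=q0 accept=q3 q0-x->q0 q0-y->q1 q1-x->q2 q1-y->q1 q2-x->q3 q2-y->q1 q3-x->q0 q3-y->q1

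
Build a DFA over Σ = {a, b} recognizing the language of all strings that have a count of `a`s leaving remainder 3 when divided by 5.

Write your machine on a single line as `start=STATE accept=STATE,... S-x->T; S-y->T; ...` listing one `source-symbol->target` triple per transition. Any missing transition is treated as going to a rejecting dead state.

The only thing that matters is how many `a`s have appeared, reduced mod 5. Use one state per residue: q0 for 0, …, q4 for 4. Reading `a` moves to the next residue; anything else stays put. q3 is accepting.
5 states suffice.
        a   b  
>  q0   q1  q0 
   q1   q2  q1 
   q2   q3  q2 
 * q3   q4  q3 
   q4   q0  q4 
(> = start, * = accepting)

start=q0; accept=q3; q0-a->q1; q0-b->q0; q1-a->q2; q1-b->q1; q2-a->q3; q2-b->q2; q3-a->q4; q3-b->q3; q4-a->q0; q4-b->q4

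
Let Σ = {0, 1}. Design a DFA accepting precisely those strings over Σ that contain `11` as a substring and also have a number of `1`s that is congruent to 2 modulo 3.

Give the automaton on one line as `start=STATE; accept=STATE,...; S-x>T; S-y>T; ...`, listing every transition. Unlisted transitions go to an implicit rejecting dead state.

start=S0; accept=S3; S0-0>S0; S0-1>S1; S1-0>S2; S1-1>S3; S2-0>S2; S2-1>S4; S3-0>S3; S3-1>S5; S4-0>S6; S4-1>S5; S5-0>S5; S5-1>S7; S6-0>S6; S6-1>S8; S7-0>S7; S7-1>S3; S8-0>S0; S8-1>S7

Run two small machines in parallel and take their product. One (3 states) tracks whether and how much of `11` has been seen; the other (3 states) tracks the count of `1`s modulo 3. Each combined state is a pair, one component from each; accept when both components accept.
        0   1  
>  S0   S0  S1 
   S1   S2  S3 
   S2   S2  S4 
 * S3   S3  S5 
   S4   S6  S5 
   S5   S5  S7 
   S6   S6  S8 
   S7   S7  S3 
   S8   S0  S7 
(> = start, * = accepting)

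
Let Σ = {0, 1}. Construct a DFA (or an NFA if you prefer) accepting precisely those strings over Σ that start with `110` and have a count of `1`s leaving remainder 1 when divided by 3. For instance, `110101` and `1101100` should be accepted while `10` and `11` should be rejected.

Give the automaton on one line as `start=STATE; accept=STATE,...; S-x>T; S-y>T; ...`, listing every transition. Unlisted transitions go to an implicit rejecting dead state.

start=A; accept=G; A-0>B; A-1>C; B-0>B; B-1>B; C-0>B; C-1>D; D-0>E; D-1>B; E-0>E; E-1>F; F-0>F; F-1>G; G-0>G; G-1>E

Build one automaton per condition and run them in lockstep. The first has 5 states tracking whether the input so far still matches the prefix `110`; the second has 3 states tracking the count of `1`s modulo 3. A product state is a pair (one from each), accepting exactly when both do. Equivalent product states are then merged.
7 states suffice.
       0  1 
>  A   B  C 
   B   B  B 
   C   B  D 
   D   E  B 
   E   E  F 
   F   F  G 
 * G   G  E 
(> = start, * = accepting)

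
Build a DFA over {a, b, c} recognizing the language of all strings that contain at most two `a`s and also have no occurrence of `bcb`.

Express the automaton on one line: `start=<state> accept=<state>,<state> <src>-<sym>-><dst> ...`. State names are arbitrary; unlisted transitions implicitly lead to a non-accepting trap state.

start=q0 accept=q0,q1,q2,q3,q4,q5,q7,q8,q9 q0-a->q1 q0-b->q2 q0-c->q0 q1-a->q3 q1-b->q4 q1-c->q1 q2-a->q1 q2-b->q2 q2-c->q5 q3-a->q6 q3-b->q7 q3-c->q3 q4-a->q3 q4-b->q4 q4-c->q8 q5-a->q1 q5-b->q6 q5-c->q0 q6-a->q6 q6-b->q6 q6-c->q6 q7-a->q6 q7-b->q7 q7-c->q9 q8-a->q3 q8-b->q6 q8-c->q1 q9-a->q6 q9-b->q6 q9-c->q3

Run two small machines in parallel and take their product. One (4 states) tracks the count of `a`s, saturating at 3; the other (4 states) tracks partial matches of the forbidden pattern `bcb`. Each combined state is a pair, one component from each; accept when both components accept. After merging equivalent states the machine shrinks.
10 states suffice.
        a   b   c  
>* q0   q1  q2  q0 
 * q1   q3  q4  q1 
 * q2   q1  q2  q5 
 * q3   q6  q7  q3 
 * q4   q3  q4  q8 
 * q5   q1  q6  q0 
   q6   q6  q6  q6 
 * q7   q6  q7  q9 
 * q8   q3  q6  q1 
 * q9   q6  q6  q3 
(> = start, * = accepting)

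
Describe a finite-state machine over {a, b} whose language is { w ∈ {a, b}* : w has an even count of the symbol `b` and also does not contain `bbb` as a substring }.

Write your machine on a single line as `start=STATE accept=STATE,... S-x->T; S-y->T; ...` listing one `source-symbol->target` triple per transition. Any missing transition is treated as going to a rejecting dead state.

Build one automaton per condition and run them in lockstep. The first has 2 states tracking the count of `b`s modulo 2; the second has 4 states tracking partial matches of the forbidden pattern `bbb`. A product state is a pair (one from each), accepting exactly when both do.
An 8-state machine:
        a   b  
>* q0   q0  q1 
   q1   q2  q3 
   q2   q2  q4 
 * q3   q0  q5 
 * q4   q0  q6 
   q5   q5  q7 
   q6   q2  q7 
   q7   q7  q5 
(> = start, * = accepting)

start=q0; accept=q0,q3,q4; q0-a->q0; q0-b->q1; q1-a->q2; q1-b->q3; q2-a->q2; q2-b->q4; q3-a->q0; q3-b->q5; q4-a->q0; q4-b->q6; q5-a->q5; q5-b->q7; q6-a->q2; q6-b->q7; q7-a->q7; q7-b->q5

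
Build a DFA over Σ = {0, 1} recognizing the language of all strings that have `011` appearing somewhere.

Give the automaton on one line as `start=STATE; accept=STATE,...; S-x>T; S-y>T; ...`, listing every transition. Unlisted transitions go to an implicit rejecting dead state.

start=S0; accept=S3; S0-0>S1; S0-1>S0; S1-0>S1; S1-1>S2; S2-0>S1; S2-1>S3; S3-0>S3; S3-1>S3

States S0..S2 record the length of the longest prefix of `011` that matches the current input suffix. Reaching S3 means `011` has been seen, and we stay there forever. Accept from S3.
With 4 states:
        0   1  
>  S0   S1  S0 
   S1   S1  S2 
   S2   S1  S3 
 * S3   S3  S3 
(> = start, * = accepting)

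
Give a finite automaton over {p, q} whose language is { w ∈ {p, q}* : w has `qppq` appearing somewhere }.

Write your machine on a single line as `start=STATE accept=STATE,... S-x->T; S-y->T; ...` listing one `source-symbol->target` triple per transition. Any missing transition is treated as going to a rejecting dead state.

Track how much of `qppq` has been matched so far: state s0 is no progress, s4 is the absorbing accept state reached once `qppq` has occurred. Intermediate states record partial matches; on a mismatch, fall back to the longest reusable overlap.
A 5-state machine:
        p   q  
>  s0   s0  s1 
   s1   s2  s1 
   s2   s3  s1 
   s3   s0  s4 
 * s4   s4  s4 
(> = start, * = accepting)

start=s0; accept=s4; s0-p->s0; s0-q->s1; s1-p->s2; s1-q->s1; s2-p->s3; s2-q->s1; s3-p->s0; s3-q->s4; s4-p->s4; s4-q->s4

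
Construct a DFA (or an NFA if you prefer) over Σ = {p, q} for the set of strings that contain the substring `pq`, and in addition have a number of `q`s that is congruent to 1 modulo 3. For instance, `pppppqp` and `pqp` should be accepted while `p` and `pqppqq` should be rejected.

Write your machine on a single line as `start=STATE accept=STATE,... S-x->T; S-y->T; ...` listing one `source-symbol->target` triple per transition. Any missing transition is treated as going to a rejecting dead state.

Build one automaton per condition and run them in lockstep. The first has 3 states tracking whether and how much of `pq` has been seen; the second has 3 states tracking the count of `q`s modulo 3. A product state is a pair (one from each), accepting exactly when both do. After merging equivalent states the machine shrinks.
       p  q 
>  A   B  C 
   B   B  D 
   C   E  F 
 * D   D  G 
   E   E  G 
   F   G  A 
   G   G  B 
(> = start, * = accepting)

start=A; accept=D; A-p->B; A-q->C; B-p->B; B-q->D; C-p->E; C-q->F; D-p->D; D-q->G; E-p->E; E-q->G; F-p->G; F-q->A; G-p->G; G-q->B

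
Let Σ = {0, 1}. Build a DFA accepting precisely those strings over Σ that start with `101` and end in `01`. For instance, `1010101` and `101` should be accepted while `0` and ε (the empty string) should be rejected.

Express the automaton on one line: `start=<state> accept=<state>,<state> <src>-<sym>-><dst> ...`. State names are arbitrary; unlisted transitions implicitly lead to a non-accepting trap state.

Handle the two conditions separately and then intersect. The first has 5 states tracking whether the input so far still matches the prefix `101`; the second has 3 states tracking how much of the suffix `01` has currently been matched. A product state is a pair (one from each), accepting exactly when both do.
With 9 states:
        0   1  
>  S0   S1  S2 
   S1   S1  S3 
   S2   S4  S5 
   S3   S1  S5 
   S4   S1  S6 
   S5   S1  S5 
 * S6   S7  S8 
   S7   S7  S6 
   S8   S7  S8 
(> = start, * = accepting)

start=S0 accept=S6 S0-0->S1 S0-1->S2 S1-0->S1 S1-1->S3 S2-0->S4 S2-1->S5 S3-0->S1 S3-1->S5 S4-0->S1 S4-1->S6 S5-0->S1 S5-1->S5 S6-0->S7 S6-1->S8 S7-0->S7 S7-1->S6 S8-0->S7 S8-1->S8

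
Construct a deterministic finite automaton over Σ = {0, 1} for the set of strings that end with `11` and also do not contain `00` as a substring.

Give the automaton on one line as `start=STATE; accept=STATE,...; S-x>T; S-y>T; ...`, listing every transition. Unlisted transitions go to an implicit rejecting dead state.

Run two small machines in parallel and take their product. One (3 states) tracks how much of the suffix `11` has currently been matched; the other (3 states) tracks partial matches of the forbidden pattern `00`. Each combined state is a pair, one component from each; accept when both components accept. Minimizing collapses redundant product states.
5 states suffice.
        0   1  
>  q0   q1  q2 
   q1   q3  q2 
   q2   q1  q4 
   q3   q3  q3 
 * q4   q1  q4 
(> = start, * = accepting)

start=q0; accept=q4; q0-0>q1; q0-1>q2; q1-0>q3; q1-1>q2; q2-0>q1; q2-1>q4; q3-0>q3; q3-1>q3; q4-0>q1; q4-1>q4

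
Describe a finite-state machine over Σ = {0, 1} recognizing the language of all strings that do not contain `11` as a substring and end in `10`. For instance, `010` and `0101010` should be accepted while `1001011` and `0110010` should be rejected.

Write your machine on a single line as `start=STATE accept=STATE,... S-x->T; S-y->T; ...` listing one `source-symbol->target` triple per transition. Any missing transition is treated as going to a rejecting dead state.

Build one automaton per condition and run them in lockstep. The first has 3 states tracking partial matches of the forbidden pattern `11`; the second has 3 states tracking how much of the suffix `10` has currently been matched. A product state is a pair (one from each), accepting exactly when both do. After merging equivalent states the machine shrinks.
A 4-state machine:
       0  1 
>  A   A  B 
   B   C  D 
 * C   A  B 
   D   D  D 
(> = start, * = accepting)

start=A; accept=C; A-0->A; A-1->B; B-0->C; B-1->D; C-0->A; C-1->B; D-0->D; D-1->D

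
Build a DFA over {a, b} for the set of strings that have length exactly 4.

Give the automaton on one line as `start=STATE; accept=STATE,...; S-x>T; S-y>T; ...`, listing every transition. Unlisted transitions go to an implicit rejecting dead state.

start=S0; accept=S4; S0-a>S1; S0-b>S1; S1-a>S2; S1-b>S2; S2-a>S3; S2-b>S3; S3-a>S4; S3-b>S4; S4-a>S5; S4-b>S5; S5-a>S5; S5-b>S5

We only need to distinguish lengths 0, 1, …, 4, and '>4'. Chain S0 → S1 → S2 → S3 → S4 → S5 on every symbol, with S5 looping. Accepting states: {S4}.
        a   b  
>  S0   S1  S1 
   S1   S2  S2 
   S2   S3  S3 
   S3   S4  S4 
 * S4   S5  S5 
   S5   S5  S5 
(> = start, * = accepting)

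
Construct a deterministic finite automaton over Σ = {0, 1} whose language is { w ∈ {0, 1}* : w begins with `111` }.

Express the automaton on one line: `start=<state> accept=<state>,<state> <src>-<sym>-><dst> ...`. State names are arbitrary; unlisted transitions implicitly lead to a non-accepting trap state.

start=s0 accept=s3 s0-0->s4 s0-1->s1 s1-0->s4 s1-1->s2 s2-0->s4 s2-1->s3 s3-0->s3 s3-1->s3 s4-0->s4 s4-1->s4

Check the first 3 symbols one by one: s0 through s2 record how many have matched `111` so far; any wrong symbol goes to the dead state s4. After all 3 match we enter the accepting sink s3.
A 5-state machine:
        0   1  
>  s0   s4  s1 
   s1   s4  s2 
   s2   s4  s3 
 * s3   s3  s3 
   s4   s4  s4 
(> = start, * = accepting)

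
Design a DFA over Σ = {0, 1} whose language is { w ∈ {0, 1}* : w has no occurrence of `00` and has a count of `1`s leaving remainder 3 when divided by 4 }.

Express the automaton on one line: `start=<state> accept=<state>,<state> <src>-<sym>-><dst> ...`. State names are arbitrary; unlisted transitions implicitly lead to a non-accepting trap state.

start=q0 accept=q8,q10 q0-0->q1 q0-1->q2 q1-0->q3 q1-1->q2 q2-0->q4 q2-1->q5 q3-0->q3 q3-1->q6 q4-0->q6 q4-1->q5 q5-0->q7 q5-1->q8 q6-0->q6 q6-1->q9 q7-0->q9 q7-1->q8 q8-0->q10 q8-1->q0 q9-0->q9 q9-1->q11 q10-0->q11 q10-1->q0 q11-0->q11 q11-1->q3

Build one automaton per condition and run them in lockstep. One (3 states) tracks partial matches of the forbidden pattern `00`; the other (4 states) tracks the count of `1`s modulo 4. Each combined state is a pair, one component from each; accept when both components accept.
12 states suffice.
          0    1  
>  q0     q1   q2 
   q1     q3   q2 
   q2     q4   q5 
   q3     q3   q6 
   q4     q6   q5 
   q5     q7   q8 
   q6     q6   q9 
   q7     q9   q8 
 * q8    q10   q0 
   q9     q9  q11 
 * q10   q11   q0 
   q11   q11   q3 
(> = start, * = accepting)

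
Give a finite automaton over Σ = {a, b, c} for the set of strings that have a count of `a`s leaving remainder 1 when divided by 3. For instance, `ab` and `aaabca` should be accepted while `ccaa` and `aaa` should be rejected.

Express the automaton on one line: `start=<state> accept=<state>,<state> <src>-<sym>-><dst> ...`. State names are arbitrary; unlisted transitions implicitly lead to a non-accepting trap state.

start=s0 accept=s1 s0-a->s1 s0-b->s0 s0-c->s0 s1-a->s2 s1-b->s1 s1-c->s1 s2-a->s0 s2-b->s2 s2-c->s2

The only thing that matters is how many `a`s have appeared, reduced mod 3. Use one state per residue: s0 for 0, …, s2 for 2. Reading `a` moves to the next residue; anything else stays put. s1 is accepting.
A 3-state machine:
        a   b   c  
>  s0   s1  s0  s0 
 * s1   s2  s1  s1 
   s2   s0  s2  s2 
(> = start, * = accepting)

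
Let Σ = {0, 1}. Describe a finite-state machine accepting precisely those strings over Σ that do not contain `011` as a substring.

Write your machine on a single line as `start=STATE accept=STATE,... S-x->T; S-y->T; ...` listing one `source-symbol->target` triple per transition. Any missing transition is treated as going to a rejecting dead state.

This is the complement of 'contains `011`'. Use the same substring-matching states — q0 through q3 holding how much of `011` has just been matched — but flip the accepting set: everything except the trap q3 accepts.
        0   1  
>* q0   q1  q0 
 * q1   q1  q2 
 * q2   q1  q3 
   q3   q3  q3 
(> = start, * = accepting)

start=q0; accept=q0,q1,q2; q0-0->q1; q0-1->q0; q1-0->q1; q1-1->q2; q2-0->q1; q2-1->q3; q3-0->q3; q3-1->q3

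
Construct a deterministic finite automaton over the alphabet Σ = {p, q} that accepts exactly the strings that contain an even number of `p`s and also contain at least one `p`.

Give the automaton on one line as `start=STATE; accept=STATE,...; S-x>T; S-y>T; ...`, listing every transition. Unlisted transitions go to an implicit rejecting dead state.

start=S0; accept=S2; S0-p>S1; S0-q>S0; S1-p>S2; S1-q>S1; S2-p>S1; S2-q>S2

Run two small machines in parallel and take their product. The first has 2 states tracking the count of `p`s modulo 2; the second has 3 states tracking the count of `p`s, saturating at 2. A product state is a pair (one from each), accepting exactly when both do. After merging equivalent states the machine shrinks.
3 states suffice.
        p   q  
>  S0   S1  S0 
   S1   S2  S1 
 * S2   S1  S2 
(> = start, * = accepting)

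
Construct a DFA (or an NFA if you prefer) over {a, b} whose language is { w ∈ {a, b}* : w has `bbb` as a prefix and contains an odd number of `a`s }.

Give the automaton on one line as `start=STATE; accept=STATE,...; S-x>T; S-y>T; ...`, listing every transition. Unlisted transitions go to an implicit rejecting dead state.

start=S0; accept=S5; S0-a>S1; S0-b>S2; S1-a>S1; S1-b>S1; S2-a>S1; S2-b>S3; S3-a>S1; S3-b>S4; S4-a>S5; S4-b>S4; S5-a>S4; S5-b>S5

Build one automaton per condition and run them in lockstep. One (5 states) tracks whether the input so far still matches the prefix `bbb`; the other (2 states) tracks the count of `a`s modulo 2. Each combined state is a pair, one component from each; accept when both components accept. Equivalent product states are then merged.
        a   b  
>  S0   S1  S2 
   S1   S1  S1 
   S2   S1  S3 
   S3   S1  S4 
   S4   S5  S4 
 * S5   S4  S5 
(> = start, * = accepting)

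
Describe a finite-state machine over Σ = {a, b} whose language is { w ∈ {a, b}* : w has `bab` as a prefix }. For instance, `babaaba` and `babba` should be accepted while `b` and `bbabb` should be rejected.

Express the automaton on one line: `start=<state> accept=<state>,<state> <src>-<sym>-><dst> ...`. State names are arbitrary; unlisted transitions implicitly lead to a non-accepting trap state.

start=q0 accept=q3 q0-a->q4 q0-b->q1 q1-a->q2 q1-b->q4 q2-a->q4 q2-b->q3 q3-a->q3 q3-b->q3 q4-a->q4 q4-b->q4

Check the first 3 symbols one by one: q0 through q2 record how many have matched `bab` so far; any wrong symbol goes to the dead state q4. After all 3 match we enter the accepting sink q3.
5 states suffice.
        a   b  
>  q0   q4  q1 
   q1   q2  q4 
   q2   q4  q3 
 * q3   q3  q3 
   q4   q4  q4 
(> = start, * = accepting)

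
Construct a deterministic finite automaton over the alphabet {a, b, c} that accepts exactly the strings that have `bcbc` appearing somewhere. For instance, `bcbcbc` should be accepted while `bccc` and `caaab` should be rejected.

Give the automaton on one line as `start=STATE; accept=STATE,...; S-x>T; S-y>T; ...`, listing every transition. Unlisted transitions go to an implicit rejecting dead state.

start=S0; accept=S4; S0-a>S0; S0-b>S1; S0-c>S0; S1-a>S0; S1-b>S1; S1-c>S2; S2-a>S0; S2-b>S3; S2-c>S0; S3-a>S0; S3-b>S1; S3-c>S4; S4-a>S4; S4-b>S4; S4-c>S4

Track how much of `bcbc` has been matched so far: state S0 is no progress, S4 is the absorbing accept state reached once `bcbc` has occurred. Intermediate states record partial matches; on a mismatch, fall back to the longest reusable overlap.
With 5 states:
        a   b   c  
>  S0   S0  S1  S0 
   S1   S0  S1  S2 
   S2   S0  S3  S0 
   S3   S0  S1  S4 
 * S4   S4  S4  S4 
(> = start, * = accepting)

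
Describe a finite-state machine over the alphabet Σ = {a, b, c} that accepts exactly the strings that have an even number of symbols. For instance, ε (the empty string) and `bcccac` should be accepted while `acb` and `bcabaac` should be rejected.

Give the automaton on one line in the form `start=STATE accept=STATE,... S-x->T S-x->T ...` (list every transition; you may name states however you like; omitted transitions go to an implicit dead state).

Count input length modulo 2: every symbol advances one step around the cycle S0 → S1 → S0. Accept at S0.
A 2-state machine:
        a   b   c  
>* S0   S1  S1  S1 
   S1   S0  S0  S0 
(> = start, * = accepting)

start=S0 accept=S0 S0-a->S1 S0-b->S1 S0-c->S1 S1-a->S0 S1-b->S0 S1-c->S0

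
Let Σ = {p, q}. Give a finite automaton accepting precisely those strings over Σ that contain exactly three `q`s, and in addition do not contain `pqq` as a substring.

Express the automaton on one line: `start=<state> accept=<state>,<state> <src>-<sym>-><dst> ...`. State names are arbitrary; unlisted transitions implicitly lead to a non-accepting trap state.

start=S0 accept=S8 S0-p->S1 S0-q->S2 S1-p->S1 S1-q->S3 S2-p->S4 S2-q->S5 S3-p->S4 S3-q->S6 S4-p->S4 S4-q->S7 S5-p->S5 S5-q->S8 S6-p->S6 S6-q->S6 S7-p->S5 S7-q->S6 S8-p->S8 S8-q->S6

Run two small machines in parallel and take their product. The first has 5 states tracking the count of `q`s, saturating at 4; the second has 4 states tracking partial matches of the forbidden pattern `pqq`. A product state is a pair (one from each), accepting exactly when both do. Minimizing collapses redundant product states.
With 9 states:
        p   q  
>  S0   S1  S2 
   S1   S1  S3 
   S2   S4  S5 
   S3   S4  S6 
   S4   S4  S7 
   S5   S5  S8 
   S6   S6  S6 
   S7   S5  S6 
 * S8   S8  S6 
(> = start, * = accepting)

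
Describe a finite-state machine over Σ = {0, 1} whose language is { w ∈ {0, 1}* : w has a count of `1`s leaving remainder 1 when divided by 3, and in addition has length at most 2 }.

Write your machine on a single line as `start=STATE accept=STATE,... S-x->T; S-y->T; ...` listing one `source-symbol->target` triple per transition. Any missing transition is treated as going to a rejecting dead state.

start=A; accept=C,E; A-0->B; A-1->C; B-0->D; B-1->E; C-0->E; C-1->F; D-0->G; D-1->H; E-0->H; E-1->I; F-0->I; F-1->G; G-0->G; G-1->H; H-0->H; H-1->I; I-0->I; I-1->G

Handle the two conditions separately and then intersect. One (3 states) tracks the count of `1`s modulo 3; the other (4 states) tracks the input length, saturating at 3. Each combined state is a pair, one component from each; accept when both components accept.
9 states suffice.
       0  1 
>  A   B  C 
   B   D  E 
 * C   E  F 
   D   G  H 
 * E   H  I 
   F   I  G 
   G   G  H 
   H   H  I 
   I   I  G 
(> = start, * = accepting)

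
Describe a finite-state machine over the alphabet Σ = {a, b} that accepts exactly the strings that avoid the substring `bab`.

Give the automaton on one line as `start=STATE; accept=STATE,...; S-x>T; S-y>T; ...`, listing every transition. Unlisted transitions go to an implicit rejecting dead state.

start=q0; accept=q0,q1,q2; q0-a>q0; q0-b>q1; q1-a>q2; q1-b>q1; q2-a>q0; q2-b>q3; q3-a>q3; q3-b>q3

Track partial matches of the forbidden pattern `bab`. State q3 is a dead state reached once `bab` has occurred; every other state accepts. q0 means no part of `bab` is currently matched.
4 states suffice.
        a   b  
>* q0   q0  q1 
 * q1   q2  q1 
 * q2   q0  q3 
   q3   q3  q3 
(> = start, * = accepting)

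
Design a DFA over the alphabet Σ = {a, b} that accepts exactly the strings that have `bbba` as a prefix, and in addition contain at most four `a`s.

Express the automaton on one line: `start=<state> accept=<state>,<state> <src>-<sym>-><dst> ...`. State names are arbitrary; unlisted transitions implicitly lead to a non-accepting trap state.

Build one automaton per condition and run them in lockstep. One (6 states) tracks whether the input so far still matches the prefix `bbba`; the other (6 states) tracks the count of `a`s, saturating at 5. Each combined state is a pair, one component from each; accept when both components accept. After merging equivalent states the machine shrinks.
A 9-state machine:
        a   b  
>  s0   s1  s2 
   s1   s1  s1 
   s2   s1  s3 
   s3   s1  s4 
   s4   s5  s1 
 * s5   s6  s5 
 * s6   s7  s6 
 * s7   s8  s7 
 * s8   s1  s8 
(> = start, * = accepting)

start=s0 accept=s5,s6,s7,s8 s0-a->s1 s0-b->s2 s1-a->s1 s1-b->s1 s2-a->s1 s2-b->s3 s3-a->s1 s3-b->s4 s4-a->s5 s4-b->s1 s5-a->s6 s5-b->s5 s6-a->s7 s6-b->s6 s7-a->s8 s7-b->s7 s8-a->s1 s8-b->s8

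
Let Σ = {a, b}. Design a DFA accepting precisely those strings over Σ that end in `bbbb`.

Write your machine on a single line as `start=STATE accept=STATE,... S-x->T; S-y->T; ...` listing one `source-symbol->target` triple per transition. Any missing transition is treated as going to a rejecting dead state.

Let each state record the length of the longest suffix of the input read so far that is also a prefix of `bbbb`. q1 means the last symbol is `b`; q2 means the last 2 symbols are `bb`; q3 means the last 3 symbols are `bbb`; q4 means the last 4 symbols are `bbbb`. Accept only at q4, where the string currently ends in `bbbb`.
5 states suffice.
        a   b  
>  q0   q0  q1 
   q1   q0  q2 
   q2   q0  q3 
   q3   q0  q4 
 * q4   q0  q4 
(> = start, * = accepting)

start=q0; accept=q4; q0-a->q0; q0-b->q1; q1-a->q0; q1-b->q2; q2-a->q0; q2-b->q3; q3-a->q0; q3-b->q4; q4-a->q0; q4-b->q4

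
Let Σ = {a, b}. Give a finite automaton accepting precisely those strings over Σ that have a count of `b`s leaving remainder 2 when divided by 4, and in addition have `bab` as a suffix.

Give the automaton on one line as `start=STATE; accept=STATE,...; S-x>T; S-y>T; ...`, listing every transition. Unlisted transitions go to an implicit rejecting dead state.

Run two small machines in parallel and take their product. The first has 4 states tracking the count of `b`s modulo 4; the second has 4 states tracking how much of the suffix `bab` has currently been matched. A product state is a pair (one from each), accepting exactly when both do. Minimizing collapses redundant product states.
A 7-state machine:
        a   b  
>  S0   S0  S1 
   S1   S2  S3 
   S2   S4  S5 
   S3   S3  S6 
   S4   S4  S3 
 * S5   S3  S6 
   S6   S6  S0 
(> = start, * = accepting)

start=S0; accept=S5; S0-a>S0; S0-b>S1; S1-a>S2; S1-b>S3; S2-a>S4; S2-b>S5; S3-a>S3; S3-b>S6; S4-a>S4; S4-b>S3; S5-a>S3; S5-b>S6; S6-a>S6; S6-b>S0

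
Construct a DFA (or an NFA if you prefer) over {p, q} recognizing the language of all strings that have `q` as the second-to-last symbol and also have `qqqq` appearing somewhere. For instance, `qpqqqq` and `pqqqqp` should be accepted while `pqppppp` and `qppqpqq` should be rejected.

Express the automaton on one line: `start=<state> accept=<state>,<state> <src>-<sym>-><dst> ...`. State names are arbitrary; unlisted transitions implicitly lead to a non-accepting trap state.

start=s0 accept=s4,s5 s0-p->s0 s0-q->s1 s1-p->s0 s1-q->s2 s2-p->s0 s2-q->s3 s3-p->s0 s3-q->s4 s4-p->s5 s4-q->s4 s5-p->s6 s5-q->s7 s6-p->s6 s6-q->s7 s7-p->s5 s7-q->s4

Run two small machines in parallel and take their product. One (7 states) tracks the last 2 symbols read; the other (5 states) tracks whether and how much of `qqqq` has been seen. Each combined state is a pair, one component from each; accept when both components accept. Minimizing collapses redundant product states.
An 8-state machine:
        p   q  
>  s0   s0  s1 
   s1   s0  s2 
   s2   s0  s3 
   s3   s0  s4 
 * s4   s5  s4 
 * s5   s6  s7 
   s6   s6  s7 
   s7   s5  s4 
(> = start, * = accepting)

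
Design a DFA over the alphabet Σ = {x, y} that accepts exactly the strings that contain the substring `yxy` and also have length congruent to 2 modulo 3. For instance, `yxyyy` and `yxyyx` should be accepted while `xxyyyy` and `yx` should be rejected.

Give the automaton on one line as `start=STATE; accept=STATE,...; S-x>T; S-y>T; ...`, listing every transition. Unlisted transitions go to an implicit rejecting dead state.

Build one automaton per condition and run them in lockstep. The first has 4 states tracking whether and how much of `yxy` has been seen; the second has 3 states tracking the input length modulo 3. A product state is a pair (one from each), accepting exactly when both do.
          x    y  
>  S0     S1   S2 
   S1     S3   S4 
   S2     S5   S4 
   S3     S0   S6 
   S4     S7   S6 
   S5     S0   S8 
   S6     S9   S2 
   S7     S1  S10 
   S8    S10  S10 
   S9     S3  S11 
   S10   S11  S11 
 * S11    S8   S8 
(> = start, * = accepting)

start=S0; accept=S11; S0-x>S1; S0-y>S2; S1-x>S3; S1-y>S4; S2-x>S5; S2-y>S4; S3-x>S0; S3-y>S6; S4-x>S7; S4-y>S6; S5-x>S0; S5-y>S8; S6-x>S9; S6-y>S2; S7-x>S1; S7-y>S10; S8-x>S10; S8-y>S10; S9-x>S3; S9-y>S11; S10-x>S11; S10-y>S11; S11-x>S8; S11-y>S8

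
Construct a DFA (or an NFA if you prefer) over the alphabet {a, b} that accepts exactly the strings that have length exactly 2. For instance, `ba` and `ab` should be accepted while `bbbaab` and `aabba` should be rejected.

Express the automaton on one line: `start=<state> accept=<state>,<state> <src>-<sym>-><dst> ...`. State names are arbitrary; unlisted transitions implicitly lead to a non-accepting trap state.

We only need to distinguish lengths 0, 1, …, 2, and '>2'. Chain S0 → S1 → S2 → S3 on every symbol, with S3 looping. Accepting states: {S2}.
With 4 states:
        a   b  
>  S0   S1  S1 
   S1   S2  S2 
 * S2   S3  S3 
   S3   S3  S3 
(> = start, * = accepting)

start=S0 accept=S2 S0-a->S1 S0-b->S1 S1-a->S2 S1-b->S2 S2-a->S3 S2-b->S3 S3-a->S3 S3-b->S3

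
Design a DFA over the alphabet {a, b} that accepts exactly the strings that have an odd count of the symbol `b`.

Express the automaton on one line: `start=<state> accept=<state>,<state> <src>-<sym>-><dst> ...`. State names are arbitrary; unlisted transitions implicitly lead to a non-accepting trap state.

Keep the running count of `b`s modulo 2: each `b` advances along the cycle s0 → s1 → s0 while other symbols loop. Accept at s1.
        a   b  
>  s0   s0  s1 
 * s1   s1  s0 
(> = start, * = accepting)

start=s0 accept=s1 s0-a->s0 s0-b->s1 s1-a->s1 s1-b->s0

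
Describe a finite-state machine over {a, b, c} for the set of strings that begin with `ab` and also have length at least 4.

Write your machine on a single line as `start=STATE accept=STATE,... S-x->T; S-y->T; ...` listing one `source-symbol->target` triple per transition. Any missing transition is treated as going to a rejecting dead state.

start=q0; accept=q8,q10; q0-a->q1; q0-b->q2; q0-c->q2; q1-a->q3; q1-b->q4; q1-c->q3; q2-a->q3; q2-b->q3; q2-c->q3; q3-a->q5; q3-b->q5; q3-c->q5; q4-a->q6; q4-b->q6; q4-c->q6; q5-a->q7; q5-b->q7; q5-c->q7; q6-a->q8; q6-b->q8; q6-c->q8; q7-a->q9; q7-b->q9; q7-c->q9; q8-a->q10; q8-b->q10; q8-c->q10; q9-a->q9; q9-b->q9; q9-c->q9; q10-a->q10; q10-b->q10; q10-c->q10

Run two small machines in parallel and take their product. The first has 4 states tracking whether the input so far still matches the prefix `ab`; the second has 6 states tracking the input length, saturating at 5. A product state is a pair (one from each), accepting exactly when both do.
11 states suffice.
          a    b    c  
>  q0     q1   q2   q2 
   q1     q3   q4   q3 
   q2     q3   q3   q3 
   q3     q5   q5   q5 
   q4     q6   q6   q6 
   q5     q7   q7   q7 
   q6     q8   q8   q8 
   q7     q9   q9   q9 
 * q8    q10  q10  q10 
   q9     q9   q9   q9 
 * q10   q10  q10  q10 
(> = start, * = accepting)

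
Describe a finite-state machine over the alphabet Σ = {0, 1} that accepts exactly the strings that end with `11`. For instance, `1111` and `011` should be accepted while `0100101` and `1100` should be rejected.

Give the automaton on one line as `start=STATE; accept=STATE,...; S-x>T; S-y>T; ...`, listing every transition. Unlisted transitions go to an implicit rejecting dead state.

start=q0; accept=q2; q0-0>q0; q0-1>q1; q1-0>q0; q1-1>q2; q2-0>q0; q2-1>q2

Remember how much of `11` the current input suffix matches. State q0 means no match yet; q1 means the last symbol is `1`; q2 means the last 2 symbols are `11`. Only q2 accepts. On a mismatch, fall back to the longest proper suffix that is still a prefix of `11`.
3 states suffice.
        0   1  
>  q0   q0  q1 
   q1   q0  q2 
 * q2   q0  q2 
(> = start, * = accepting)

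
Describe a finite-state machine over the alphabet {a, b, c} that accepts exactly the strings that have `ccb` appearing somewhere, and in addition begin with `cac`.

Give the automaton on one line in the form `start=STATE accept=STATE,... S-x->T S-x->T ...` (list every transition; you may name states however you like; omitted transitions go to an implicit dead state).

Run two small machines in parallel and take their product. One (4 states) tracks whether and how much of `ccb` has been seen; the other (5 states) tracks whether the input so far still matches the prefix `cac`. Each combined state is a pair, one component from each; accept when both components accept.
11 states suffice.
          a    b    c  
>  s0     s1   s1   s2 
   s1     s1   s1   s3 
   s2     s4   s1   s5 
   s3     s1   s1   s5 
   s4     s1   s1   s6 
   s5     s1   s7   s5 
   s6     s8   s8   s9 
   s7     s7   s7   s7 
   s8     s8   s8   s6 
   s9     s8  s10   s9 
 * s10   s10  s10  s10 
(> = start, * = accepting)

start=s0 accept=s10 s0-a->s1 s0-b->s1 s0-c->s2 s1-a->s1 s1-b->s1 s1-c->s3 s2-a->s4 s2-b->s1 s2-c->s5 s3-a->s1 s3-b->s1 s3-c->s5 s4-a->s1 s4-b->s1 s4-c->s6 s5-a->s1 s5-b->s7 s5-c->s5 s6-a->s8 s6-b->s8 s6-c->s9 s7-a->s7 s7-b->s7 s7-c->s7 s8-a->s8 s8-b->s8 s8-c->s6 s9-a->s8 s9-b->s10 s9-c->s9 s10-a->s10 s10-b->s10 s10-c->s10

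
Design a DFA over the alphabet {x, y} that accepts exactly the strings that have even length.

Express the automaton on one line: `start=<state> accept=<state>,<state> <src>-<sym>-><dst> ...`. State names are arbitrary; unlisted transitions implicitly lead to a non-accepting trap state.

start=q0 accept=q0 q0-x->q1 q0-y->q1 q1-x->q0 q1-y->q0

Only the length mod 2 matters, so use a 2-cycle: from any state, every input symbol moves to the next state, wrapping q1 back to q0. Mark q0 accepting.
A 2-state machine:
        x   y  
>* q0   q1  q1 
   q1   q0  q0 
(> = start, * = accepting)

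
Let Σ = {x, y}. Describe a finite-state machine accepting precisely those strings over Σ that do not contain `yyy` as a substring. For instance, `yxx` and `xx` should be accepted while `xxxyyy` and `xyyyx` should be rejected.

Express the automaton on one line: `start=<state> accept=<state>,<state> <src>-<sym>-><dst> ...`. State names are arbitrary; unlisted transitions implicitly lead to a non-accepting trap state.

start=A accept=A,B,C A-x->A A-y->B B-x->A B-y->C C-x->A C-y->D D-x->D D-y->D

Track partial matches of the forbidden pattern `yyy`. State D is a dead state reached once `yyy` has occurred; every other state accepts. A means no part of `yyy` is currently matched.
A 4-state machine:
       x  y 
>* A   A  B 
 * B   A  C 
 * C   A  D 
   D   D  D 
(> = start, * = accepting)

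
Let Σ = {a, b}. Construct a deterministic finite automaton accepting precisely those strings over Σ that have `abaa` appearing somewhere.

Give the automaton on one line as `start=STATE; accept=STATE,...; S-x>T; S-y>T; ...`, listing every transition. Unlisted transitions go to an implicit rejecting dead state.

start=q0; accept=q4; q0-a>q1; q0-b>q0; q1-a>q1; q1-b>q2; q2-a>q3; q2-b>q0; q3-a>q4; q3-b>q2; q4-a>q4; q4-b>q4

Track how much of `abaa` has been matched so far: state q0 is no progress, q4 is the absorbing accept state reached once `abaa` has occurred. Intermediate states record partial matches; on a mismatch, fall back to the longest reusable overlap.
A 5-state machine:
        a   b  
>  q0   q1  q0 
   q1   q1  q2 
   q2   q3  q0 
   q3   q4  q2 
 * q4   q4  q4 
(> = start, * = accepting)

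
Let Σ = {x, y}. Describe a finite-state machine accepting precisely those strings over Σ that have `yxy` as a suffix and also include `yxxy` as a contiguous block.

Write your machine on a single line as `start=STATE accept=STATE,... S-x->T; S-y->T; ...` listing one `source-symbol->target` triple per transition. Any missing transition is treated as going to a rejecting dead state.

Run two small machines in parallel and take their product. The first has 4 states tracking how much of the suffix `yxy` has currently been matched; the second has 5 states tracking whether and how much of `yxxy` has been seen. A product state is a pair (one from each), accepting exactly when both do. Minimizing collapses redundant product states.
        x   y  
>  S0   S0  S1 
   S1   S2  S1 
   S2   S3  S1 
   S3   S0  S4 
   S4   S5  S4 
   S5   S6  S7 
   S6   S6  S4 
 * S7   S5  S4 
(> = start, * = accepting)

start=S0; accept=S7; S0-x->S0; S0-y->S1; S1-x->S2; S1-y->S1; S2-x->S3; S2-y->S1; S3-x->S0; S3-y->S4; S4-x->S5; S4-y->S4; S5-x->S6; S5-y->S7; S6-x->S6; S6-y->S4; S7-x->S5; S7-y->S4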